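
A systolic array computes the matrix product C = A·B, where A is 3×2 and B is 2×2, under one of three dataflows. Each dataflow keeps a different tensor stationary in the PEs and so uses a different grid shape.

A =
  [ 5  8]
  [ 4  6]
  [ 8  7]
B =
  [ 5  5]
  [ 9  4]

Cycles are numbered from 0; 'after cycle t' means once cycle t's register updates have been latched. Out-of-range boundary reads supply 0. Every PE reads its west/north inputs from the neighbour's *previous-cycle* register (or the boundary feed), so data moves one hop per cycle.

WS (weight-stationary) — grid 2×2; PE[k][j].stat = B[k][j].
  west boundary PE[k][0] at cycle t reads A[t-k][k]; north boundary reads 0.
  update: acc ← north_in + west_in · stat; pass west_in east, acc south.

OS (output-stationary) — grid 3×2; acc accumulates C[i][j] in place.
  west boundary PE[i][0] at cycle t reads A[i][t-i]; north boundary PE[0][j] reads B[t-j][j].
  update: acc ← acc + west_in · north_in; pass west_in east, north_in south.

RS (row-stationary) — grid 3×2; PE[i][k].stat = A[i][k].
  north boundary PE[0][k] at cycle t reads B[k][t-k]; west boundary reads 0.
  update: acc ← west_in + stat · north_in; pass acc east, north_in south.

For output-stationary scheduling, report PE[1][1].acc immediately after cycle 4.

PE[1][1].acc = 44

OS 3×2: PE[1][1] cycle-by-cycle (with neighbour feeds):
  step 0 · PE0,1: acc=0; fwd→0 fwd↓0
  step 0 · PE1,0: acc=0; fwd→0 fwd↓0
  step 0 · PE1,1: acc=0; fwd→0 fwd↓0
  step 1 · PE0,1: acc=25; fwd→5 fwd↓5
  step 1 · PE1,0: acc=20; fwd→4 fwd↓5
  step 1 · PE1,1: acc=0; fwd→0 fwd↓0
  step 2 · PE0,1: acc=57; fwd→8 fwd↓4
  step 2 · PE1,0: acc=74; fwd→6 fwd↓9
  step 2 · PE1,1: acc=20; fwd→4 fwd↓5
  step 3 · PE0,1: acc=57; fwd→0 fwd↓0
  step 3 · PE1,0: acc=74; fwd→0 fwd↓0
  step 3 · PE1,1: acc=44; fwd→6 fwd↓4
  step 4 · PE0,1: acc=57; fwd→0 fwd↓0
  step 4 · PE1,0: acc=74; fwd→0 fwd↓0
  step 4 · PE1,1: acc=44; fwd→0 fwd↓0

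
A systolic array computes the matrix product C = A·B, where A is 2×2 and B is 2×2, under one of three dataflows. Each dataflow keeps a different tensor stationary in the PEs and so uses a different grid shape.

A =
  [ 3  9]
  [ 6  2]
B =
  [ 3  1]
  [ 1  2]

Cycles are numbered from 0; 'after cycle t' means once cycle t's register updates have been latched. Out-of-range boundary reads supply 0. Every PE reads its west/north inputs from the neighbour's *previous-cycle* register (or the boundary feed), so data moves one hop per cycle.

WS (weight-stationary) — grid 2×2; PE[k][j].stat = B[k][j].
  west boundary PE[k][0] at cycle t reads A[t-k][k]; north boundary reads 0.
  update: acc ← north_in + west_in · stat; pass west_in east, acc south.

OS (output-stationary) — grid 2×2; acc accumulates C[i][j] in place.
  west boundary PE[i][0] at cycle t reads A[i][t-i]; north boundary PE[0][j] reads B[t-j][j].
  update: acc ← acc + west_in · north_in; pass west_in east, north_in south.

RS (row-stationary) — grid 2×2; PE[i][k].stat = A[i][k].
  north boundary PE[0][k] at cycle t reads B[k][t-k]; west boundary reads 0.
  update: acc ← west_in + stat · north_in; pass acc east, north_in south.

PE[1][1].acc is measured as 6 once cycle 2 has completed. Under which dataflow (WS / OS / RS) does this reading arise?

Under WS (2×2), PE[1][1]:
  @0  [1,1]  acc 0  |  →0  ↓0
  @1  [1,1]  acc 0  |  →0  ↓0
  @2  [1,1]  acc 21  |  →9  ↓21
Under OS (2×2), PE[1][1]:
  @0  [1,1]  acc 0  |  →0  ↓0
  @1  [1,1]  acc 0  |  →0  ↓0
  @2  [1,1]  acc 6  |  →6  ↓1
Under RS (2×2), PE[1][1]:
  @0  [1,1]  acc 0  |  →0  ↓0
  @1  [1,1]  acc 0  |  →0  ↓0
  @2  [1,1]  acc 20  |  →20  ↓1

dataflow = OS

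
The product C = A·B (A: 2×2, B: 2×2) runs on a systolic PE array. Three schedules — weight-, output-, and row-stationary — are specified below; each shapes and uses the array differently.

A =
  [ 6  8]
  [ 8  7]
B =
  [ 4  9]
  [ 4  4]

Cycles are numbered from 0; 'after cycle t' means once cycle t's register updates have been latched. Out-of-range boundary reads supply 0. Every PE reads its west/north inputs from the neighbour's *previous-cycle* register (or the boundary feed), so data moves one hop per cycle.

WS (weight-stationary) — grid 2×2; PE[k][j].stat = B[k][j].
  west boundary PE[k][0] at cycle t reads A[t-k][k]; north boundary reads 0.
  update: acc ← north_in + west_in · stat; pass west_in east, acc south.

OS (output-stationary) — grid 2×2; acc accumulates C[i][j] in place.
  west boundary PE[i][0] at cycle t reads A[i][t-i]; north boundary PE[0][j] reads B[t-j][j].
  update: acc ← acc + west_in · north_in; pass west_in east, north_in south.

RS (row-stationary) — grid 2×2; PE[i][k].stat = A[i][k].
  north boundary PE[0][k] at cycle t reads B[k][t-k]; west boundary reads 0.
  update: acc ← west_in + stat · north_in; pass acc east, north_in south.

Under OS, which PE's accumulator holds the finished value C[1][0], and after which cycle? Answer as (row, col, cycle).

Under OS, C[1][0] lands at PE[1][0]:
  c0 r1c0: 0 / 0 / 0
  c1 r1c0: 32 / 8 / 4
  c2 r1c0: 60 / 7 / 4

(row, col, cycle) = (1, 0, 2)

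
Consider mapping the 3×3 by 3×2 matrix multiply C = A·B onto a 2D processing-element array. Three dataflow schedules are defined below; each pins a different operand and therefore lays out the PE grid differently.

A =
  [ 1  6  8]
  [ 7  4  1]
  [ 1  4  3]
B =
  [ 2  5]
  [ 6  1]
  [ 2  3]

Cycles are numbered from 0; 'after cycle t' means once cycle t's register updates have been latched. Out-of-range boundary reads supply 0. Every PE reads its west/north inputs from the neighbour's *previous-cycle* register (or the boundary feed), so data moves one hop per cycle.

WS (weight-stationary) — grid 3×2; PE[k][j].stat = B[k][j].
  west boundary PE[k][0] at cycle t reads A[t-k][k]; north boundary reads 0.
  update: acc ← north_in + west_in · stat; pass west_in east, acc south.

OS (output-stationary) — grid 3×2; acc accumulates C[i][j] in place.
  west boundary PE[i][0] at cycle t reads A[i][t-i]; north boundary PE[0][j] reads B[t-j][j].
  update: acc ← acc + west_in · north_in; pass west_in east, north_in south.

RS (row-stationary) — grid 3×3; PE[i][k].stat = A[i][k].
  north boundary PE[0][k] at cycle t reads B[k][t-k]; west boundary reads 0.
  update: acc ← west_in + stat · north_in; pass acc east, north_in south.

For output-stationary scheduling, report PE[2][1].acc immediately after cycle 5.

PE[2][1].acc = 18

OS (3×2). Following PE[2][1] plus its west/north inputs:
  [0] (1,1) acc=0 (h:0 v:0)
  [0] (2,0) acc=0 (h:0 v:0)
  [0] (2,1) acc=0 (h:0 v:0)
  [1] (1,1) acc=0 (h:0 v:0)
  [1] (2,0) acc=0 (h:0 v:0)
  [1] (2,1) acc=0 (h:0 v:0)
  [2] (1,1) acc=35 (h:7 v:5)
  [2] (2,0) acc=2 (h:1 v:2)
  [2] (2,1) acc=0 (h:0 v:0)
  [3] (1,1) acc=39 (h:4 v:1)
  [3] (2,0) acc=26 (h:4 v:6)
  [3] (2,1) acc=5 (h:1 v:5)
  [4] (1,1) acc=42 (h:1 v:3)
  [4] (2,0) acc=32 (h:3 v:2)
  [4] (2,1) acc=9 (h:4 v:1)
  [5] (1,1) acc=42 (h:0 v:0)
  [5] (2,0) acc=32 (h:0 v:0)
  [5] (2,1) acc=18 (h:3 v:3)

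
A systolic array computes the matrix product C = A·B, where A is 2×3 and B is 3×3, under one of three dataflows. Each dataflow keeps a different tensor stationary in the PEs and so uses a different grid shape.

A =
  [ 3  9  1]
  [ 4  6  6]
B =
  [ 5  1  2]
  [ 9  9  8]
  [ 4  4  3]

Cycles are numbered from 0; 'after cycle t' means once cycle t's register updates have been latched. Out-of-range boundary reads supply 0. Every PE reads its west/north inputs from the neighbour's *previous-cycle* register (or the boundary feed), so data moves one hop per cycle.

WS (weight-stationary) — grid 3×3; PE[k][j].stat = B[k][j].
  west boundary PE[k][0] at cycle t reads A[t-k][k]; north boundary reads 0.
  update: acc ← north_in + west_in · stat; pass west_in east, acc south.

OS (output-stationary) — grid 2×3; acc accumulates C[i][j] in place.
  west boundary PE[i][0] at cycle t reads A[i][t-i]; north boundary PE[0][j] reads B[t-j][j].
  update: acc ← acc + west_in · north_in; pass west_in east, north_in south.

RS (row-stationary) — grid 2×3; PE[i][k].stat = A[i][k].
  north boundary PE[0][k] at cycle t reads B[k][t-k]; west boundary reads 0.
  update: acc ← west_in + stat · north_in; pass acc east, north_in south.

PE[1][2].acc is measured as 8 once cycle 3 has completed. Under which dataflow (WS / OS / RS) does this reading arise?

— WS: 3×3; PE[1][2] trace:
  [0] (1,2) acc=0 (h:0 v:0)
  [1] (1,2) acc=0 (h:0 v:0)
  [2] (1,2) acc=0 (h:0 v:0)
  [3] (1,2) acc=78 (h:9 v:78)
— OS: 2×3; PE[1][2] trace:
  [0] (1,2) acc=0 (h:0 v:0)
  [1] (1,2) acc=0 (h:0 v:0)
  [2] (1,2) acc=0 (h:0 v:0)
  [3] (1,2) acc=8 (h:4 v:2)
— RS: 2×3; PE[1][2] trace:
  [0] (1,2) acc=0 (h:0 v:0)
  [1] (1,2) acc=0 (h:0 v:0)
  [2] (1,2) acc=0 (h:0 v:0)
  [3] (1,2) acc=98 (h:98 v:4)

dataflow = OS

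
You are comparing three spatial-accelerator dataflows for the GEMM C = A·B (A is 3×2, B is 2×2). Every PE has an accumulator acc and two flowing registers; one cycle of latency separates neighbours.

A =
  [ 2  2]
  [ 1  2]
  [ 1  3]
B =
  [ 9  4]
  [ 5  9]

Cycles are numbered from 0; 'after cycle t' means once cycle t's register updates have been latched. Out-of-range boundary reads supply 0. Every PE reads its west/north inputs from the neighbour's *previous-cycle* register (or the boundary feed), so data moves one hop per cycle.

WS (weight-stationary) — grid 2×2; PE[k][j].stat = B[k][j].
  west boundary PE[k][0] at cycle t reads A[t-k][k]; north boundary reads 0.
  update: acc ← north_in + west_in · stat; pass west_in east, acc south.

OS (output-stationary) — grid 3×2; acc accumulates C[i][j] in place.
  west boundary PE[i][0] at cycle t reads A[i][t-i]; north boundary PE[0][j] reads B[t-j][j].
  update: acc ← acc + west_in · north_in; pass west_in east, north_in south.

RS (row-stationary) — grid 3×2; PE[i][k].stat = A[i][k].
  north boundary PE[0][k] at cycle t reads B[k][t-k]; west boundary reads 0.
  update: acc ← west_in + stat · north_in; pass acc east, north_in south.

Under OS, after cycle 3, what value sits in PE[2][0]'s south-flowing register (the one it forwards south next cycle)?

Tracing OS — 3×2 array, target PE[2][0]:
  t=0 PE[1][0]: acc=0 h=0 v=0
  t=0 PE[2][0]: acc=0 h=0 v=0
  t=1 PE[1][0]: acc=9 h=1 v=9
  t=1 PE[2][0]: acc=0 h=0 v=0
  t=2 PE[1][0]: acc=19 h=2 v=5
  t=2 PE[2][0]: acc=9 h=1 v=9
  t=3 PE[1][0]: acc=19 h=0 v=0
  t=3 PE[2][0]: acc=24 h=3 v=5

register = 5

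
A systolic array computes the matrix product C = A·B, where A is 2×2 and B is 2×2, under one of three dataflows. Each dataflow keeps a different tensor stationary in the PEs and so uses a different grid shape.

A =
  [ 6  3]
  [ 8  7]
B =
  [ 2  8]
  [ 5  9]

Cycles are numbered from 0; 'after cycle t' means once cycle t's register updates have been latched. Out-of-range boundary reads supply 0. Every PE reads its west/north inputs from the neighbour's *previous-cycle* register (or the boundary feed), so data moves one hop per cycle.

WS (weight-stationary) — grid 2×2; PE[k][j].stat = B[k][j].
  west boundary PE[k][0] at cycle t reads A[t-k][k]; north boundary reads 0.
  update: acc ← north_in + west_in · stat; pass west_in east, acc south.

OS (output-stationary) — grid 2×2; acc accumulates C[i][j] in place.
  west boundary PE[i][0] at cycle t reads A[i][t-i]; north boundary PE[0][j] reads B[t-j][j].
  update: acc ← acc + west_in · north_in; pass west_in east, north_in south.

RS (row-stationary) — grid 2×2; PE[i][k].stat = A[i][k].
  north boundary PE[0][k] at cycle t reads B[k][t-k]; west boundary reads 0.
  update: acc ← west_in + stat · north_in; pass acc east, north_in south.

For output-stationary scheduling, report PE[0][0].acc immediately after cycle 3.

OS on a 2×2 grid — tracing PE[0][0] and its feeders:
  after 0 — PE[0][0] acc=12, pass-E 6, pass-S 2
  after 1 — PE[0][0] acc=27, pass-E 3, pass-S 5
  after 2 — PE[0][0] acc=27, pass-E 0, pass-S 0
  after 3 — PE[0][0] acc=27, pass-E 0, pass-S 0

PE[0][0].acc = 27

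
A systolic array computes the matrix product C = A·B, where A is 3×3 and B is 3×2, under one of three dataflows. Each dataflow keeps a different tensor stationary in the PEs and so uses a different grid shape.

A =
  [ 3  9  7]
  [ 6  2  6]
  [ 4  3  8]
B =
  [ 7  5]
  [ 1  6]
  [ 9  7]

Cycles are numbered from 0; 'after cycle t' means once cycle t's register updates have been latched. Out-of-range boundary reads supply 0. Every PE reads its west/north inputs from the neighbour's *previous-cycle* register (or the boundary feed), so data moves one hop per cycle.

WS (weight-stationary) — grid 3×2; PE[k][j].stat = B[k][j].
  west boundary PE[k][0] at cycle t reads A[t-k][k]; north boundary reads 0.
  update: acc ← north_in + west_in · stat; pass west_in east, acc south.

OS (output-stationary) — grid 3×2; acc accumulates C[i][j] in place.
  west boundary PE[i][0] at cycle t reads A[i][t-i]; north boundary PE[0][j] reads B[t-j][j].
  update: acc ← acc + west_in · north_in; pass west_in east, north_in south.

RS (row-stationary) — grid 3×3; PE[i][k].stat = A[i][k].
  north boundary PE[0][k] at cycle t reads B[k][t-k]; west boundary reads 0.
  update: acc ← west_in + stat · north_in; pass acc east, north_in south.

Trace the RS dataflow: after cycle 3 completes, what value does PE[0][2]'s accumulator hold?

Tracing RS — 3×3 array, target PE[0][2]:
  cycle 0: PE[0][1] → acc 0, east 0, south 0
  cycle 0: PE[0][2] → acc 0, east 0, south 0
  cycle 1: PE[0][1] → acc 30, east 30, south 1
  cycle 1: PE[0][2] → acc 0, east 0, south 0
  cycle 2: PE[0][1] → acc 69, east 69, south 6
  cycle 2: PE[0][2] → acc 93, east 93, south 9
  cycle 3: PE[0][1] → acc 0, east 0, south 0
  cycle 3: PE[0][2] → acc 118, east 118, south 7

PE[0][2].acc = 118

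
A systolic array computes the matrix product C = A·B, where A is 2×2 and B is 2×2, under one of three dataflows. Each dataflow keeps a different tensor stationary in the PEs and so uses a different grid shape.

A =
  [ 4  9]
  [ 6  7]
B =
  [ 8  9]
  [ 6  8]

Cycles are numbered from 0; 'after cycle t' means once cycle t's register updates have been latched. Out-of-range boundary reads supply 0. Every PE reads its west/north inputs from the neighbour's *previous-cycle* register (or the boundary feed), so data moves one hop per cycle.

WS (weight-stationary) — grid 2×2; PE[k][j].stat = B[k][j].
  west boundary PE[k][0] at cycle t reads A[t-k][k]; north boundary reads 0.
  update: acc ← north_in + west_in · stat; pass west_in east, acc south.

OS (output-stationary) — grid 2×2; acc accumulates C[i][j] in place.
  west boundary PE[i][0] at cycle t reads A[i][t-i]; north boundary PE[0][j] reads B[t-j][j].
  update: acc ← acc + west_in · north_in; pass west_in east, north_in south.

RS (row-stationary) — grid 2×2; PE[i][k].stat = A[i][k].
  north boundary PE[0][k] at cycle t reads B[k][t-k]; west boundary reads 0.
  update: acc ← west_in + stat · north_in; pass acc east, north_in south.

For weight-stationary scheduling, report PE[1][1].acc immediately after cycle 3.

PE[1][1].acc = 110

WS 2×2: PE[1][1] cycle-by-cycle (with neighbour feeds):
  @0  [0,1]  acc 0  |  →0  ↓0
  @0  [1,0]  acc 0  |  →0  ↓0
  @0  [1,1]  acc 0  |  →0  ↓0
  @1  [0,1]  acc 36  |  →4  ↓36
  @1  [1,0]  acc 86  |  →9  ↓86
  @1  [1,1]  acc 0  |  →0  ↓0
  @2  [0,1]  acc 54  |  →6  ↓54
  @2  [1,0]  acc 90  |  →7  ↓90
  @2  [1,1]  acc 108  |  →9  ↓108
  @3  [0,1]  acc 0  |  →0  ↓0
  @3  [1,0]  acc 0  |  →0  ↓0
  @3  [1,1]  acc 110  |  →7  ↓110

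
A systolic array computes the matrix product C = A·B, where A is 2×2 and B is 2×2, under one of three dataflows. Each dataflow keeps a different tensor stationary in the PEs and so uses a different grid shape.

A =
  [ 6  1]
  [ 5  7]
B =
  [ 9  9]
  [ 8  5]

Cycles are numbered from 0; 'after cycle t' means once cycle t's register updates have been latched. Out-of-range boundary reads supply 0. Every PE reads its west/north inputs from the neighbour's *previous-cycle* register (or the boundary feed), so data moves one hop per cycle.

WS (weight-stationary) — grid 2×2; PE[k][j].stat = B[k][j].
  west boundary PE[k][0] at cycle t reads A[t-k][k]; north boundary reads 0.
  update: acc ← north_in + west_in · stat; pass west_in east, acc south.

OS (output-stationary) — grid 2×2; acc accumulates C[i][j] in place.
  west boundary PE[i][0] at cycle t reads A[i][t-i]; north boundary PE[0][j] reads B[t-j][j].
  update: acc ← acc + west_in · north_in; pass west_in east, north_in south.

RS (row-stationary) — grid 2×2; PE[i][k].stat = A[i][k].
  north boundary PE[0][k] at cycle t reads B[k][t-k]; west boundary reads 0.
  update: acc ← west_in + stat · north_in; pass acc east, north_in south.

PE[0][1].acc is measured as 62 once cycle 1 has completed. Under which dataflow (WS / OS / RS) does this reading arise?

— WS: 2×2; PE[0][1] trace:
  @0  [0,1]  acc 0  |  →0  ↓0
  @1  [0,1]  acc 54  |  →6  ↓54
— OS: 2×2; PE[0][1] trace:
  @0  [0,1]  acc 0  |  →0  ↓0
  @1  [0,1]  acc 54  |  →6  ↓9
— RS: 2×2; PE[0][1] trace:
  @0  [0,1]  acc 0  |  →0  ↓0
  @1  [0,1]  acc 62  |  →62  ↓8

dataflow = RS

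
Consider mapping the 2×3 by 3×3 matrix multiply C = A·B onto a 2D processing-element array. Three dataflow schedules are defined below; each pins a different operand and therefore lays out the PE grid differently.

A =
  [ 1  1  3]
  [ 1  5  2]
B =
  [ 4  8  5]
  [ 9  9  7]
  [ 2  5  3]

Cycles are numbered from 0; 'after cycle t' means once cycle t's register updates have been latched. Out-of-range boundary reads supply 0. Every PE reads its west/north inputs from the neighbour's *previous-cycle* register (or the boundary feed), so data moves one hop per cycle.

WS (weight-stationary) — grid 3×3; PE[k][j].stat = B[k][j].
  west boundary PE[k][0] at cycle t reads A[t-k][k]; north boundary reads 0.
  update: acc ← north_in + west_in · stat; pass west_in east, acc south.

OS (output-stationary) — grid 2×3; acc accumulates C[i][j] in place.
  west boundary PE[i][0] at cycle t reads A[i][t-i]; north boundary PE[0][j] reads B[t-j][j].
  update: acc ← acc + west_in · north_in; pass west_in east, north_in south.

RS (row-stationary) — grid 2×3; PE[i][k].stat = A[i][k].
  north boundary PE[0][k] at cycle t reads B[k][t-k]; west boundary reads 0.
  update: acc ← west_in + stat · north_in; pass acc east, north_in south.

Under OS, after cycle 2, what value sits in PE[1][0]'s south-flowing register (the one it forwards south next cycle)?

OS 2×3: PE[1][0] cycle-by-cycle (with neighbour feeds):
  @0  [0,0]  acc 4  |  →1  ↓4
  @0  [1,0]  acc 0  |  →0  ↓0
  @1  [0,0]  acc 13  |  →1  ↓9
  @1  [1,0]  acc 4  |  →1  ↓4
  @2  [0,0]  acc 19  |  →3  ↓2
  @2  [1,0]  acc 49  |  →5  ↓9

register = 9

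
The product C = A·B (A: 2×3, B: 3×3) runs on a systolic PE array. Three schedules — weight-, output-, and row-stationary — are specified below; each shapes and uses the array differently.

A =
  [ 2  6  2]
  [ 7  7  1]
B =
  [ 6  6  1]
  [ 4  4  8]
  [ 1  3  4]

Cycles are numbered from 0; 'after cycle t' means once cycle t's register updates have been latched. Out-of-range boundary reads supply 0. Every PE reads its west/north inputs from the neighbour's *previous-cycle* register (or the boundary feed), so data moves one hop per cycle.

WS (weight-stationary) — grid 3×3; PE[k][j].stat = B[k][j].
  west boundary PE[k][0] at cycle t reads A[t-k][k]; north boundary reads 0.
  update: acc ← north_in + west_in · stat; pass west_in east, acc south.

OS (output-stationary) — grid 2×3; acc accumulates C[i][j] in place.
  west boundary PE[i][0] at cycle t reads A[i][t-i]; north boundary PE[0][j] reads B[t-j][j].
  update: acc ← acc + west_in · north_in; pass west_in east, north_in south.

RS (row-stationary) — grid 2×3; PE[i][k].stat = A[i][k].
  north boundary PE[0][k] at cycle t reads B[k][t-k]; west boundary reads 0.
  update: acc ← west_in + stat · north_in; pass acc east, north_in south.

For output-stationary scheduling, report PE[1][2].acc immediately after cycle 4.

PE[1][2].acc = 63

OS 2×3: PE[1][2] cycle-by-cycle (with neighbour feeds):
  step 0 · PE0,2: acc=0; fwd→0 fwd↓0
  step 0 · PE1,1: acc=0; fwd→0 fwd↓0
  step 0 · PE1,2: acc=0; fwd→0 fwd↓0
  step 1 · PE0,2: acc=0; fwd→0 fwd↓0
  step 1 · PE1,1: acc=0; fwd→0 fwd↓0
  step 1 · PE1,2: acc=0; fwd→0 fwd↓0
  step 2 · PE0,2: acc=2; fwd→2 fwd↓1
  step 2 · PE1,1: acc=42; fwd→7 fwd↓6
  step 2 · PE1,2: acc=0; fwd→0 fwd↓0
  step 3 · PE0,2: acc=50; fwd→6 fwd↓8
  step 3 · PE1,1: acc=70; fwd→7 fwd↓4
  step 3 · PE1,2: acc=7; fwd→7 fwd↓1
  step 4 · PE0,2: acc=58; fwd→2 fwd↓4
  step 4 · PE1,1: acc=73; fwd→1 fwd↓3
  step 4 · PE1,2: acc=63; fwd→7 fwd↓8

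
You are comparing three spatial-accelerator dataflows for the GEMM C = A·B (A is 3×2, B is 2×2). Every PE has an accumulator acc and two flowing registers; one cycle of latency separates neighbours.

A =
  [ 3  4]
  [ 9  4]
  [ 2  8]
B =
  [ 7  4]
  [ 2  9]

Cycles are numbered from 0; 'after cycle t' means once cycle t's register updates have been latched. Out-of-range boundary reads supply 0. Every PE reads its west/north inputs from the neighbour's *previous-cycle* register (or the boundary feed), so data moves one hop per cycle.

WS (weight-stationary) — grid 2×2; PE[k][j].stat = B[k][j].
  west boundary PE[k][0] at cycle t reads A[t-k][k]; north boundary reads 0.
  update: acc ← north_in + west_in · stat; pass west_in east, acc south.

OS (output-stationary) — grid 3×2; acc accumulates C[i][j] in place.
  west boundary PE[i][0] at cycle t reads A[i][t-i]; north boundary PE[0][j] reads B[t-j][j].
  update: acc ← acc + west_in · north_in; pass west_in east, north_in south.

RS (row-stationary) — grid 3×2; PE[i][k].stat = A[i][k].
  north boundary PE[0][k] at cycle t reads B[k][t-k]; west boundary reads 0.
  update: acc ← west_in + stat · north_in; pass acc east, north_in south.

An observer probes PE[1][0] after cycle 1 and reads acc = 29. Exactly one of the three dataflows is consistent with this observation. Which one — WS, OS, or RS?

dataflow = WS

— WS: 2×2; PE[1][0] trace:
  t=0 PE[1][0]: acc=0 h=0 v=0
  t=1 PE[1][0]: acc=29 h=4 v=29
— OS: 3×2; PE[1][0] trace:
  t=0 PE[1][0]: acc=0 h=0 v=0
  t=1 PE[1][0]: acc=63 h=9 v=7
— RS: 3×2; PE[1][0] trace:
  t=0 PE[1][0]: acc=0 h=0 v=0
  t=1 PE[1][0]: acc=63 h=63 v=7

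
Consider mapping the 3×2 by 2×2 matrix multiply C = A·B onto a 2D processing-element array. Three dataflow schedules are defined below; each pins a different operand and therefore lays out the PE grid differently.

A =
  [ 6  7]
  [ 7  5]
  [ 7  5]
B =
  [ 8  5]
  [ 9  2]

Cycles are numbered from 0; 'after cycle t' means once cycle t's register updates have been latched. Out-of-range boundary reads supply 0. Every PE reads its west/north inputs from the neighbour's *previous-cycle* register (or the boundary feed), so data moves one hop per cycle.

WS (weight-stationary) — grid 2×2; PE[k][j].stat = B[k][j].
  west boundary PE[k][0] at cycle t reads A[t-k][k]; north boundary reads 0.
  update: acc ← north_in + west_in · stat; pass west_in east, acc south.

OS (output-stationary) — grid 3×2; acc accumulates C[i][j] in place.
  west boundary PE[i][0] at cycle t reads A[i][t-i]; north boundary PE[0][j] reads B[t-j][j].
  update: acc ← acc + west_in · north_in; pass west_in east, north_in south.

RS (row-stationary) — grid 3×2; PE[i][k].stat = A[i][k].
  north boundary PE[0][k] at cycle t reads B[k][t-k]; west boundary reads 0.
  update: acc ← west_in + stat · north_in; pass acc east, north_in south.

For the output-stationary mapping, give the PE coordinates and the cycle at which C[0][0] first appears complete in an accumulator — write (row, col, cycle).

(row, col, cycle) = (0, 0, 1)

OS — PE[0][0] is where C[0][0] collects:
  c0 r0c0: 48 / 6 / 8
  c1 r0c0: 111 / 7 / 9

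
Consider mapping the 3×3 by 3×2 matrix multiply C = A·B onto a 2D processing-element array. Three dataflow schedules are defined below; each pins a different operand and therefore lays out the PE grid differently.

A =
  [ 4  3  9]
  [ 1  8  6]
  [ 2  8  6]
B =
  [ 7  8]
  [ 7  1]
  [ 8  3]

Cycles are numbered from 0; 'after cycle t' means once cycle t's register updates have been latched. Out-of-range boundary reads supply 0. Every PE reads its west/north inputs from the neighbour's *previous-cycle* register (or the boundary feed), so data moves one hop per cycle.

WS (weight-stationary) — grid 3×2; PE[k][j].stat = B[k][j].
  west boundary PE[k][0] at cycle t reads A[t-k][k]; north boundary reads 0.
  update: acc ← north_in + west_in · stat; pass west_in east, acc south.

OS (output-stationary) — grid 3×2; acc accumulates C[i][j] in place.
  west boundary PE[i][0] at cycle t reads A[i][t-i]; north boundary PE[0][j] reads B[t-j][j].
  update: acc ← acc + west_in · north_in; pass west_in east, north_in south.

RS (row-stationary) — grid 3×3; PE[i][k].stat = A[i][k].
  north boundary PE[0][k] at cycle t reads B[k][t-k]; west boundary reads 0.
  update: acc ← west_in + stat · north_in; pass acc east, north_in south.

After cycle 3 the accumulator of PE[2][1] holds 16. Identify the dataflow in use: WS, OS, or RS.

— WS: 3×2; PE[2][1] trace:
  0: (2,1).acc=0  regs=<0,0>
  1: (2,1).acc=0  regs=<0,0>
  2: (2,1).acc=0  regs=<0,0>
  3: (2,1).acc=62  regs=<9,62>
— OS: 3×2; PE[2][1] trace:
  0: (2,1).acc=0  regs=<0,0>
  1: (2,1).acc=0  regs=<0,0>
  2: (2,1).acc=0  regs=<0,0>
  3: (2,1).acc=16  regs=<2,8>
— RS: 3×3; PE[2][1] trace:
  0: (2,1).acc=0  regs=<0,0>
  1: (2,1).acc=0  regs=<0,0>
  2: (2,1).acc=0  regs=<0,0>
  3: (2,1).acc=70  regs=<70,7>

dataflow = OS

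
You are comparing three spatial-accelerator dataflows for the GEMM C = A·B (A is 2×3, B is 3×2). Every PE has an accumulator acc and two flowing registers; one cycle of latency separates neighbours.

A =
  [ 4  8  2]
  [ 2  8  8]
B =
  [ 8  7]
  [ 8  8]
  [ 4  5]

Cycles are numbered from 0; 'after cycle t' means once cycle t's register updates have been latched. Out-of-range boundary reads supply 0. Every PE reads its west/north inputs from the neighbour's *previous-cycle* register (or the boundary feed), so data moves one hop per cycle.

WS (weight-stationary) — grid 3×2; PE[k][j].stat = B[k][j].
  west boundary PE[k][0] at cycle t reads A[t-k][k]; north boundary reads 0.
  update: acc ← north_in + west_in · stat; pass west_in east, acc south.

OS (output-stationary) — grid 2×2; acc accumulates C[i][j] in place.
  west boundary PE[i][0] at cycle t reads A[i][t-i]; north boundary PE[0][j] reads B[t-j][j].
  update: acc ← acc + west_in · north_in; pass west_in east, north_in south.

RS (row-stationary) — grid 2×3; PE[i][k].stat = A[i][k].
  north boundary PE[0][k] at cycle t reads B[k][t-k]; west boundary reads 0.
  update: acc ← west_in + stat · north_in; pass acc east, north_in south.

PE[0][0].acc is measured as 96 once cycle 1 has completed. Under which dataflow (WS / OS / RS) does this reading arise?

WS [3×2] PE[0][0] across cycles:
  cycle 0: PE[0][0] → acc 32, east 4, south 32
  cycle 1: PE[0][0] → acc 16, east 2, south 16
OS [2×2] PE[0][0] across cycles:
  cycle 0: PE[0][0] → acc 32, east 4, south 8
  cycle 1: PE[0][0] → acc 96, east 8, south 8
RS [2×3] PE[0][0] across cycles:
  cycle 0: PE[0][0] → acc 32, east 32, south 8
  cycle 1: PE[0][0] → acc 28, east 28, south 7

dataflow = OS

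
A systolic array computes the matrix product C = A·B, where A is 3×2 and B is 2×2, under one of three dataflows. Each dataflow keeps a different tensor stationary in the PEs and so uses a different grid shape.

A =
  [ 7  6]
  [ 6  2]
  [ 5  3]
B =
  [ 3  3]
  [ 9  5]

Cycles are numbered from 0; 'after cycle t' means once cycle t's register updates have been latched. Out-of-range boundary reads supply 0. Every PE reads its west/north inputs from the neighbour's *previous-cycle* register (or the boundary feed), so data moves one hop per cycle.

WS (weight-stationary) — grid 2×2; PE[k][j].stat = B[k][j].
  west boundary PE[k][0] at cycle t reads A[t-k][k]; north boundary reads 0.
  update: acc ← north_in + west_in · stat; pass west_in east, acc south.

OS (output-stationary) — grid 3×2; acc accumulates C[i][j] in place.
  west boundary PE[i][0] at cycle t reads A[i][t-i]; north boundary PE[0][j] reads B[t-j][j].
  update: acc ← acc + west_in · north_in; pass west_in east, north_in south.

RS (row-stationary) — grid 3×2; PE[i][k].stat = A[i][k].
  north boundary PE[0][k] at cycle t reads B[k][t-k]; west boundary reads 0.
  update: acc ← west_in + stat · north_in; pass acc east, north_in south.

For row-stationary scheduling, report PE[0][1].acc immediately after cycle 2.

PE[0][1].acc = 51

RS on a 3×2 grid — tracing PE[0][1] and its feeders:
  0: (0,0).acc=21  regs=<21,3>
  0: (0,1).acc=0  regs=<0,0>
  1: (0,0).acc=21  regs=<21,3>
  1: (0,1).acc=75  regs=<75,9>
  2: (0,0).acc=0  regs=<0,0>
  2: (0,1).acc=51  regs=<51,5>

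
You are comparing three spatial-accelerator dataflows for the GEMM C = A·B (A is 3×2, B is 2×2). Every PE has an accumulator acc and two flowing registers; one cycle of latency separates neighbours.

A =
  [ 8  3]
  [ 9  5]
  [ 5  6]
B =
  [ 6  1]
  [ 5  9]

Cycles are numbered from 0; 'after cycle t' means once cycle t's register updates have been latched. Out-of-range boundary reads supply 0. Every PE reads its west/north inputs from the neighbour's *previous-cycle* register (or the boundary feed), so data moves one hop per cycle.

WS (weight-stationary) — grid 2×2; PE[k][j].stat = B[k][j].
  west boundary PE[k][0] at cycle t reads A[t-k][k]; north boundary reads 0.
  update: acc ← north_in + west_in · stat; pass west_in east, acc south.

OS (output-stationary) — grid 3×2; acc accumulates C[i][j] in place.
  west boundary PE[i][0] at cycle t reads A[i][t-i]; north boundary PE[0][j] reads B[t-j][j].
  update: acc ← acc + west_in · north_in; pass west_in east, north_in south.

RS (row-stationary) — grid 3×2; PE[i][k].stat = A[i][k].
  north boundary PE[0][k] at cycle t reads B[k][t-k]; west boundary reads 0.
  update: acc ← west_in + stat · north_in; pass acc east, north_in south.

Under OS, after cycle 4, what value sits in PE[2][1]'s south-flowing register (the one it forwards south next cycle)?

OS on a 3×2 grid — tracing PE[2][1] and its feeders:
  cycle 0: PE[1][1] → acc 0, east 0, south 0
  cycle 0: PE[2][0] → acc 0, east 0, south 0
  cycle 0: PE[2][1] → acc 0, east 0, south 0
  cycle 1: PE[1][1] → acc 0, east 0, south 0
  cycle 1: PE[2][0] → acc 0, east 0, south 0
  cycle 1: PE[2][1] → acc 0, east 0, south 0
  cycle 2: PE[1][1] → acc 9, east 9, south 1
  cycle 2: PE[2][0] → acc 30, east 5, south 6
  cycle 2: PE[2][1] → acc 0, east 0, south 0
  cycle 3: PE[1][1] → acc 54, east 5, south 9
  cycle 3: PE[2][0] → acc 60, east 6, south 5
  cycle 3: PE[2][1] → acc 5, east 5, south 1
  cycle 4: PE[1][1] → acc 54, east 0, south 0
  cycle 4: PE[2][0] → acc 60, east 0, south 0
  cycle 4: PE[2][1] → acc 59, east 6, south 9

register = 9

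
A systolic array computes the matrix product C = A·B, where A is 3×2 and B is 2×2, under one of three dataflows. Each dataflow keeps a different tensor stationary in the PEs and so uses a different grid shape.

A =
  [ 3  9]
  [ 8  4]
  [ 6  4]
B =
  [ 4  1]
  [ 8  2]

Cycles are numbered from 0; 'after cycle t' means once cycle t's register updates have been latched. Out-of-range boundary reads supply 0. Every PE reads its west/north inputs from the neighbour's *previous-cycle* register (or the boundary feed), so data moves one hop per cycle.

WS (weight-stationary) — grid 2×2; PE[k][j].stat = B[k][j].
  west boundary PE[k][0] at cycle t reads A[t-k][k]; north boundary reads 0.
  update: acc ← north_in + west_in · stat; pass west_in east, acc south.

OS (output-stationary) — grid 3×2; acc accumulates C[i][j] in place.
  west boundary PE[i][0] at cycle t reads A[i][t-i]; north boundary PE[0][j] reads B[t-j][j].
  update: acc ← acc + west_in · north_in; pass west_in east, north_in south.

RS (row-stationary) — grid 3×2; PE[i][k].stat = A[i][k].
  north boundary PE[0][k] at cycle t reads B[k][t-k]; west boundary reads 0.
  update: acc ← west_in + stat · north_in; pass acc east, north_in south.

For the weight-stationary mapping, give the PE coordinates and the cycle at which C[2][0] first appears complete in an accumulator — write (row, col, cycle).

(row, col, cycle) = (1, 0, 3)

WS: C[2][0] accumulates in PE[1][0]:
  after 0 — PE[1][0] acc=0, pass-E 0, pass-S 0
  after 1 — PE[1][0] acc=84, pass-E 9, pass-S 84
  after 2 — PE[1][0] acc=64, pass-E 4, pass-S 64
  after 3 — PE[1][0] acc=56, pass-E 4, pass-S 56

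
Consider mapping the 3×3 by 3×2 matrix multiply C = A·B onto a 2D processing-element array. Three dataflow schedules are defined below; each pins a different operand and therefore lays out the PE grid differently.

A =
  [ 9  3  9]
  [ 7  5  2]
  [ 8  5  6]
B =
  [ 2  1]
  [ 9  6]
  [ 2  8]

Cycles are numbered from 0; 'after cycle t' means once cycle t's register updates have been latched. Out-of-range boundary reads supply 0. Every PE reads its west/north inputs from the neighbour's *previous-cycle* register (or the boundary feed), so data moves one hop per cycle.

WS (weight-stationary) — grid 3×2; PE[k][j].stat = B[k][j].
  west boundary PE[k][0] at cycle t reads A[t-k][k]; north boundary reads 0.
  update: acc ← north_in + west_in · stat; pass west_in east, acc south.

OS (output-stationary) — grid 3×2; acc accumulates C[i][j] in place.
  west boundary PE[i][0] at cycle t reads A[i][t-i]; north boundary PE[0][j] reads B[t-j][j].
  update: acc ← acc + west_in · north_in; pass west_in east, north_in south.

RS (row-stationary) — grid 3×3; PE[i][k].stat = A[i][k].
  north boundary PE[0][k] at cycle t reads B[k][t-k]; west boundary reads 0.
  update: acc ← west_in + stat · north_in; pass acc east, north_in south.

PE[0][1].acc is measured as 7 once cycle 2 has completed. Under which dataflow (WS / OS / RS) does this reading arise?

dataflow = WS

WS (3×2 grid), PE[0][1]:
  cycle 0: PE[0][1] → acc 0, east 0, south 0
  cycle 1: PE[0][1] → acc 9, east 9, south 9
  cycle 2: PE[0][1] → acc 7, east 7, south 7
OS (3×2 grid), PE[0][1]:
  cycle 0: PE[0][1] → acc 0, east 0, south 0
  cycle 1: PE[0][1] → acc 9, east 9, south 1
  cycle 2: PE[0][1] → acc 27, east 3, south 6
RS (3×3 grid), PE[0][1]:
  cycle 0: PE[0][1] → acc 0, east 0, south 0
  cycle 1: PE[0][1] → acc 45, east 45, south 9
  cycle 2: PE[0][1] → acc 27, east 27, south 6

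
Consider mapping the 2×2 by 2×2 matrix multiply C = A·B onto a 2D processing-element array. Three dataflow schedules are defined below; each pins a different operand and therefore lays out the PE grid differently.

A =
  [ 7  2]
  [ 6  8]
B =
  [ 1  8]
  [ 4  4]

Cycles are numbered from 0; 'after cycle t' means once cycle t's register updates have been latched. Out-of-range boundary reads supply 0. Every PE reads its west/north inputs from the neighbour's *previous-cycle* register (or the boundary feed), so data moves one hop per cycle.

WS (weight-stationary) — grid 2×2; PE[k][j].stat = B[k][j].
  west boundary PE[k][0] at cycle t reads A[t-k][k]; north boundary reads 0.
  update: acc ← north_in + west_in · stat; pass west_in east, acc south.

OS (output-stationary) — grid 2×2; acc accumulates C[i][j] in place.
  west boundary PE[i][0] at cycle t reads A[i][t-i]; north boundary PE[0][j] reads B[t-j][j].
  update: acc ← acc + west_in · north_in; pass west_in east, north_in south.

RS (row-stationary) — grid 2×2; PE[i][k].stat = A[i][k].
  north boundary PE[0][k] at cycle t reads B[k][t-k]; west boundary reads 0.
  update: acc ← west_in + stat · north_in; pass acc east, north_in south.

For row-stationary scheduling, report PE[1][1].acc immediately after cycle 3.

PE[1][1].acc = 80

Tracing RS — 2×2 array, target PE[1][1]:
  c0 r0c1: 0 / 0 / 0
  c0 r1c0: 0 / 0 / 0
  c0 r1c1: 0 / 0 / 0
  c1 r0c1: 15 / 15 / 4
  c1 r1c0: 6 / 6 / 1
  c1 r1c1: 0 / 0 / 0
  c2 r0c1: 64 / 64 / 4
  c2 r1c0: 48 / 48 / 8
  c2 r1c1: 38 / 38 / 4
  c3 r0c1: 0 / 0 / 0
  c3 r1c0: 0 / 0 / 0
  c3 r1c1: 80 / 80 / 4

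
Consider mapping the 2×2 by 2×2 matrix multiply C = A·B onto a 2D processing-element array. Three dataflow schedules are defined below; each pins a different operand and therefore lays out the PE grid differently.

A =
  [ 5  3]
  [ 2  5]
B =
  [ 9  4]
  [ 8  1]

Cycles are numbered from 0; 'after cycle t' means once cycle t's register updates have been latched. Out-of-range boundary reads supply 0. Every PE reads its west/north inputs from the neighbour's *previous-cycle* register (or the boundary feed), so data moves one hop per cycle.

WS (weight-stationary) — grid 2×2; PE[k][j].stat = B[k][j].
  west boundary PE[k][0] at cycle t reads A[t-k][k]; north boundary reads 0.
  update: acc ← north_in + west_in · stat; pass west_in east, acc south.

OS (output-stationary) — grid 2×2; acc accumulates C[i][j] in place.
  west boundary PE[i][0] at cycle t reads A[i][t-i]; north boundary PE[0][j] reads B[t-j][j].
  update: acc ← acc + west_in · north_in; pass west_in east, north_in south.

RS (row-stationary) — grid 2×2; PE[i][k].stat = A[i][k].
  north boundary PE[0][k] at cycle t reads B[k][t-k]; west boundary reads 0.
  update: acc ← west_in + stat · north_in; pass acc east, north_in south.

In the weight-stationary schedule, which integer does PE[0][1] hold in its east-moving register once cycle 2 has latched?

WS on a 2×2 grid — tracing PE[0][1] and its feeders:
  cycle 0: PE[0][0] → acc 45, east 5, south 45
  cycle 0: PE[0][1] → acc 0, east 0, south 0
  cycle 1: PE[0][0] → acc 18, east 2, south 18
  cycle 1: PE[0][1] → acc 20, east 5, south 20
  cycle 2: PE[0][0] → acc 0, east 0, south 0
  cycle 2: PE[0][1] → acc 8, east 2, south 8

register = 2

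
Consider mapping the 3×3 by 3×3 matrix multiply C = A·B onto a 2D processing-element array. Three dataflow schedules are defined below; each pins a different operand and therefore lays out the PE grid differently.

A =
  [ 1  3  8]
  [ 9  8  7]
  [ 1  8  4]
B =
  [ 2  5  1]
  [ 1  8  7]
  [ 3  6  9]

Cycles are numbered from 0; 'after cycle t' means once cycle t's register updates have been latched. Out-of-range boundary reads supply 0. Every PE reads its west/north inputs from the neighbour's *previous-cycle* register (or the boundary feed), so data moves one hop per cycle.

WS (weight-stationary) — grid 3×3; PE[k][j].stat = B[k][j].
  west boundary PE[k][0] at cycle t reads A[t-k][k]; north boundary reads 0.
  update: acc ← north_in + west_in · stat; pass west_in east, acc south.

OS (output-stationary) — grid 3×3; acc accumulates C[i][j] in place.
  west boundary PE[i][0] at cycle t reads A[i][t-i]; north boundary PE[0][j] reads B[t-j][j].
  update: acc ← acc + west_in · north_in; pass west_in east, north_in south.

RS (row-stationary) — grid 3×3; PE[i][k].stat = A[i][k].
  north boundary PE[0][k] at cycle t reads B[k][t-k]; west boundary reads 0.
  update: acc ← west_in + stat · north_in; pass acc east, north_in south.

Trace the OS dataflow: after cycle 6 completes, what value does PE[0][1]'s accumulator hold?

PE[0][1].acc = 77

OS 3×3: PE[0][1] cycle-by-cycle (with neighbour feeds):
  c0 r0c0: 2 / 1 / 2
  c0 r0c1: 0 / 0 / 0
  c1 r0c0: 5 / 3 / 1
  c1 r0c1: 5 / 1 / 5
  c2 r0c0: 29 / 8 / 3
  c2 r0c1: 29 / 3 / 8
  c3 r0c0: 29 / 0 / 0
  c3 r0c1: 77 / 8 / 6
  c4 r0c0: 29 / 0 / 0
  c4 r0c1: 77 / 0 / 0
  c5 r0c0: 29 / 0 / 0
  c5 r0c1: 77 / 0 / 0
  c6 r0c0: 29 / 0 / 0
  c6 r0c1: 77 / 0 / 0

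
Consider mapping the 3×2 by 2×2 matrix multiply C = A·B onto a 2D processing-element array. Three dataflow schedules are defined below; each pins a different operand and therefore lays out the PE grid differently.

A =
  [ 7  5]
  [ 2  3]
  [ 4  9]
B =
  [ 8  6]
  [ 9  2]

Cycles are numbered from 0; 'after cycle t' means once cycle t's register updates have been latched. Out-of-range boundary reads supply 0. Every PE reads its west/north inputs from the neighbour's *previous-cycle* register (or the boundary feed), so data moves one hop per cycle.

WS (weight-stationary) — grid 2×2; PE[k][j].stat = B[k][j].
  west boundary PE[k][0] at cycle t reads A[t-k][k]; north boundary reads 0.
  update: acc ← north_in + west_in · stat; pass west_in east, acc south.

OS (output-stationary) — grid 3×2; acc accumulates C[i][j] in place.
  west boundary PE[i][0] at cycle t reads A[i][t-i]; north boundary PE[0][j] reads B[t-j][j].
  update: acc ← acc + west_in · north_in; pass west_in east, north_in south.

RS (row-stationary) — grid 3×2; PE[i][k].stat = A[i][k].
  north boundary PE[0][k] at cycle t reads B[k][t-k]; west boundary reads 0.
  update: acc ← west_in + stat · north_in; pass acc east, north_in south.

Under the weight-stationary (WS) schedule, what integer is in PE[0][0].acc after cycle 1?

WS 2×2: PE[0][0] cycle-by-cycle (with neighbour feeds):
  step 0 · PE0,0: acc=56; fwd→7 fwd↓56
  step 1 · PE0,0: acc=16; fwd→2 fwd↓16

PE[0][0].acc = 16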